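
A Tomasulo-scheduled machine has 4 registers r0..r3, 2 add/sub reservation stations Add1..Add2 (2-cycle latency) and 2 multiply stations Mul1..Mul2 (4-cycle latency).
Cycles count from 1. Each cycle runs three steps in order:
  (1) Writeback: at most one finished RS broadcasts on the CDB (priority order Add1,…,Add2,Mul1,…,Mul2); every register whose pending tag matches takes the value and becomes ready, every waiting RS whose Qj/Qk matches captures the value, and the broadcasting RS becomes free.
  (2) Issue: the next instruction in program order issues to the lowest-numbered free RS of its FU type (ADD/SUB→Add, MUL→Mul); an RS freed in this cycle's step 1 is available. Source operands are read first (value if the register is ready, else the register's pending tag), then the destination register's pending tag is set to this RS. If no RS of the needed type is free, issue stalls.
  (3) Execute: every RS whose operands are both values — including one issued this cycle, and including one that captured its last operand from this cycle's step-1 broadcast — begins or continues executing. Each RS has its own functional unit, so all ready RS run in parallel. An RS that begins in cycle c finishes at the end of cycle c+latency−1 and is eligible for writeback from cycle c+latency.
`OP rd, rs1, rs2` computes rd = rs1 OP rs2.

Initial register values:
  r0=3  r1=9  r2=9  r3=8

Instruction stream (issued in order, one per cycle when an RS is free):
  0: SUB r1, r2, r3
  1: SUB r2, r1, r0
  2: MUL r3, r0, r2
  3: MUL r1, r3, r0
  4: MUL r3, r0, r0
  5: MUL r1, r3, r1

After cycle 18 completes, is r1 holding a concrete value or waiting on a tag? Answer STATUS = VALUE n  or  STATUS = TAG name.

  c1: issue SUB r1<-Add1  regs: r0:3,r1:Add1,r2:9,r3:8
  c2: issue SUB r2<-Add2  regs: r0:3,r1:Add1,r2:Add2,r3:8
  c3: CDB Add1=1; issue MUL r3<-Mul1  regs: r0:3,r1:1,r2:Add2,r3:Mul1
  c4: issue MUL r1<-Mul2  regs: r0:3,r1:Mul2,r2:Add2,r3:Mul1
  c5: CDB Add2=-2; stall  regs: r0:3,r1:Mul2,r2:-2,r3:Mul1
  c6: stall  regs: r0:3,r1:Mul2,r2:-2,r3:Mul1
  c7: stall  regs: r0:3,r1:Mul2,r2:-2,r3:Mul1
  c8: stall  regs: r0:3,r1:Mul2,r2:-2,r3:Mul1
  c9: CDB Mul1=-6; issue MUL r3<-Mul1  regs: r0:3,r1:Mul2,r2:-2,r3:Mul1
  c10: stall  regs: r0:3,r1:Mul2,r2:-2,r3:Mul1
  c11: stall  regs: r0:3,r1:Mul2,r2:-2,r3:Mul1
  c12: stall  regs: r0:3,r1:Mul2,r2:-2,r3:Mul1
  c13: CDB Mul1=9; issue MUL r1<-Mul1  regs: r0:3,r1:Mul1,r2:-2,r3:9
  c14: CDB Mul2=-18  regs: r0:3,r1:Mul1,r2:-2,r3:9
  c15: -  regs: r0:3,r1:Mul1,r2:-2,r3:9
  c16: -  regs: r0:3,r1:Mul1,r2:-2,r3:9
  c17: -  regs: r0:3,r1:Mul1,r2:-2,r3:9
  c18: CDB Mul1=-162  regs: r0:3,r1:-162,r2:-2,r3:9

STATUS = VALUE -162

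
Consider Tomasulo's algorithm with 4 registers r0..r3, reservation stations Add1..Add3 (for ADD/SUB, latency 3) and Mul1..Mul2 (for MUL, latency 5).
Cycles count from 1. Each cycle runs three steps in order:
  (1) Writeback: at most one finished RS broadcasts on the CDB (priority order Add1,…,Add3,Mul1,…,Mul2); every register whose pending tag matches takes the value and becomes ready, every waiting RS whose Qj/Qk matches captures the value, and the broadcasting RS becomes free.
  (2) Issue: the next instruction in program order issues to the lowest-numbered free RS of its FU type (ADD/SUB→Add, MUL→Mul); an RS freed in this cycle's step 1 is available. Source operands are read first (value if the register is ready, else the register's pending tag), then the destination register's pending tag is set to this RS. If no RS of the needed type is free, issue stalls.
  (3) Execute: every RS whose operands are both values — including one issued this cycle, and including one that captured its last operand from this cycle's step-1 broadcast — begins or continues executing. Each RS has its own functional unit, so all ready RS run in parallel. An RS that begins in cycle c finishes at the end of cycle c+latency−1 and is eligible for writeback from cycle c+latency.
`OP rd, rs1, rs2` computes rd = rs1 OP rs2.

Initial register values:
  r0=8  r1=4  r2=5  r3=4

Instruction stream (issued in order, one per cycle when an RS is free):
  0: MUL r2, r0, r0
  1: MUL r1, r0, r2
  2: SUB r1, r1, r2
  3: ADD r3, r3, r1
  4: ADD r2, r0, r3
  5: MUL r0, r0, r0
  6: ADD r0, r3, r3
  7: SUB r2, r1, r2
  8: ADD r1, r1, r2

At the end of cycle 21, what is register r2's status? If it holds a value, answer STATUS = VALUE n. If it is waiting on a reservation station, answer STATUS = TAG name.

STATUS = TAG Add2

cycle 1: issue MUL r2<-Mul1 // r0:8,r1:4,r2:Mul1,r3:4
cycle 2: issue MUL r1<-Mul2 // r0:8,r1:Mul2,r2:Mul1,r3:4
cycle 3: issue SUB r1<-Add1 // r0:8,r1:Add1,r2:Mul1,r3:4
cycle 4: issue ADD r3<-Add2 // r0:8,r1:Add1,r2:Mul1,r3:Add2
cycle 5: issue ADD r2<-Add3 // r0:8,r1:Add1,r2:Add3,r3:Add2
cycle 6: CDB Mul1=64; issue MUL r0<-Mul1 // r0:Mul1,r1:Add1,r2:Add3,r3:Add2
cycle 7: stall // r0:Mul1,r1:Add1,r2:Add3,r3:Add2
cycle 8: stall // r0:Mul1,r1:Add1,r2:Add3,r3:Add2
cycle 9: stall // r0:Mul1,r1:Add1,r2:Add3,r3:Add2
cycle 10: stall // r0:Mul1,r1:Add1,r2:Add3,r3:Add2
cycle 11: CDB Mul1=64; stall // r0:64,r1:Add1,r2:Add3,r3:Add2
cycle 12: CDB Mul2=512; stall // r0:64,r1:Add1,r2:Add3,r3:Add2
cycle 13: stall // r0:64,r1:Add1,r2:Add3,r3:Add2
cycle 14: stall // r0:64,r1:Add1,r2:Add3,r3:Add2
cycle 15: CDB Add1=448; issue ADD r0<-Add1 // r0:Add1,r1:448,r2:Add3,r3:Add2
cycle 16: stall // r0:Add1,r1:448,r2:Add3,r3:Add2
cycle 17: stall // r0:Add1,r1:448,r2:Add3,r3:Add2
cycle 18: CDB Add2=452; issue SUB r2<-Add2 // r0:Add1,r1:448,r2:Add2,r3:452
cycle 19: stall // r0:Add1,r1:448,r2:Add2,r3:452
cycle 20: stall // r0:Add1,r1:448,r2:Add2,r3:452
cycle 21: CDB Add1=904; issue ADD r1<-Add1 // r0:904,r1:Add1,r2:Add2,r3:452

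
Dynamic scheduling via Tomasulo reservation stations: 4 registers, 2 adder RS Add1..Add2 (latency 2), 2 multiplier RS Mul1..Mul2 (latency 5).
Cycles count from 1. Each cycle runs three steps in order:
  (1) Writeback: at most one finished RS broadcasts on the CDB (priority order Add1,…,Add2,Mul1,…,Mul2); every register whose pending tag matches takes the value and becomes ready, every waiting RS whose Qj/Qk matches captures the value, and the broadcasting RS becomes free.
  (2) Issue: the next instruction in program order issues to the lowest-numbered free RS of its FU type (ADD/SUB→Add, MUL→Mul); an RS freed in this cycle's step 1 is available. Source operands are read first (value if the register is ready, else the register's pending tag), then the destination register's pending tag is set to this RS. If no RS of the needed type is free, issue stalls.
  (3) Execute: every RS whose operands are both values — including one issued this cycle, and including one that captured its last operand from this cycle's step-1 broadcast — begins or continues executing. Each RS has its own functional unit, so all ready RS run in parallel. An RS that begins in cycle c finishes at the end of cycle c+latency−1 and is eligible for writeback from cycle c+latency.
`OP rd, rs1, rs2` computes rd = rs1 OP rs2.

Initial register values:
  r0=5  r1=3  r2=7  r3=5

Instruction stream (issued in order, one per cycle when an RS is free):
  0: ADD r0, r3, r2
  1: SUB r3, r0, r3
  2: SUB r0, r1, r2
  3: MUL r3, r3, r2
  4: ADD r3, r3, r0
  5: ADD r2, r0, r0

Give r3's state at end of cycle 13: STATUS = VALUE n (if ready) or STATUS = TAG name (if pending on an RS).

  c1: issue ADD r0<-Add1  regs: r0:Add1,r1:3,r2:7,r3:5
  c2: issue SUB r3<-Add2  regs: r0:Add1,r1:3,r2:7,r3:Add2
  c3: CDB Add1=12; issue SUB r0<-Add1  regs: r0:Add1,r1:3,r2:7,r3:Add2
  c4: issue MUL r3<-Mul1  regs: r0:Add1,r1:3,r2:7,r3:Mul1
  c5: CDB Add1=-4; issue ADD r3<-Add1  regs: r0:-4,r1:3,r2:7,r3:Add1
  c6: CDB Add2=7; issue ADD r2<-Add2  regs: r0:-4,r1:3,r2:Add2,r3:Add1
  c7: -  regs: r0:-4,r1:3,r2:Add2,r3:Add1
  c8: CDB Add2=-8  regs: r0:-4,r1:3,r2:-8,r3:Add1
  c9: -  regs: r0:-4,r1:3,r2:-8,r3:Add1
  c10: -  regs: r0:-4,r1:3,r2:-8,r3:Add1
  c11: CDB Mul1=49  regs: r0:-4,r1:3,r2:-8,r3:Add1
  c12: -  regs: r0:-4,r1:3,r2:-8,r3:Add1
  c13: CDB Add1=45  regs: r0:-4,r1:3,r2:-8,r3:45

STATUS = VALUE 45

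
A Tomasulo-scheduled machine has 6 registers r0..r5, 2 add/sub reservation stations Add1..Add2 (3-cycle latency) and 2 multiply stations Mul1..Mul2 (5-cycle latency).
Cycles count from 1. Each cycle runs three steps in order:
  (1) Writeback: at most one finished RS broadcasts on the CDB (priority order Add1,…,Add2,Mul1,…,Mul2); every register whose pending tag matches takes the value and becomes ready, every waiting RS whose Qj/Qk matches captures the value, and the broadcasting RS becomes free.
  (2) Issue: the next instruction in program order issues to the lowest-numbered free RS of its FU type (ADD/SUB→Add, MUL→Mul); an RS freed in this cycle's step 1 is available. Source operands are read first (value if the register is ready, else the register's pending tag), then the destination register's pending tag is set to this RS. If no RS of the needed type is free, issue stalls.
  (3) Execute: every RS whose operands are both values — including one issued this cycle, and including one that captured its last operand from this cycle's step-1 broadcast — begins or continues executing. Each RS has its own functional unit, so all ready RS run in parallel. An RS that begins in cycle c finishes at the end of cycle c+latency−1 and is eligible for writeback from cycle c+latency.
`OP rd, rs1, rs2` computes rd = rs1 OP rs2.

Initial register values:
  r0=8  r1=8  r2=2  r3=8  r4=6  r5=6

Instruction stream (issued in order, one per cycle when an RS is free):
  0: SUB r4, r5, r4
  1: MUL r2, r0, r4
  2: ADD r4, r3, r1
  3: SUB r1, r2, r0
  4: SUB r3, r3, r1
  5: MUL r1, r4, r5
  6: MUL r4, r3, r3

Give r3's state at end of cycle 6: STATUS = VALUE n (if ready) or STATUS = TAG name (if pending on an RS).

c1: issue SUB r4<-Add1 | r0:8,r1:8,r2:2,r3:8,r4:Add1,r5:6
c2: issue MUL r2<-Mul1 | r0:8,r1:8,r2:Mul1,r3:8,r4:Add1,r5:6
c3: issue ADD r4<-Add2 | r0:8,r1:8,r2:Mul1,r3:8,r4:Add2,r5:6
c4: CDB Add1=0; issue SUB r1<-Add1 | r0:8,r1:Add1,r2:Mul1,r3:8,r4:Add2,r5:6
c5: stall | r0:8,r1:Add1,r2:Mul1,r3:8,r4:Add2,r5:6
c6: CDB Add2=16; issue SUB r3<-Add2 | r0:8,r1:Add1,r2:Mul1,r3:Add2,r4:16,r5:6

STATUS = TAG Add2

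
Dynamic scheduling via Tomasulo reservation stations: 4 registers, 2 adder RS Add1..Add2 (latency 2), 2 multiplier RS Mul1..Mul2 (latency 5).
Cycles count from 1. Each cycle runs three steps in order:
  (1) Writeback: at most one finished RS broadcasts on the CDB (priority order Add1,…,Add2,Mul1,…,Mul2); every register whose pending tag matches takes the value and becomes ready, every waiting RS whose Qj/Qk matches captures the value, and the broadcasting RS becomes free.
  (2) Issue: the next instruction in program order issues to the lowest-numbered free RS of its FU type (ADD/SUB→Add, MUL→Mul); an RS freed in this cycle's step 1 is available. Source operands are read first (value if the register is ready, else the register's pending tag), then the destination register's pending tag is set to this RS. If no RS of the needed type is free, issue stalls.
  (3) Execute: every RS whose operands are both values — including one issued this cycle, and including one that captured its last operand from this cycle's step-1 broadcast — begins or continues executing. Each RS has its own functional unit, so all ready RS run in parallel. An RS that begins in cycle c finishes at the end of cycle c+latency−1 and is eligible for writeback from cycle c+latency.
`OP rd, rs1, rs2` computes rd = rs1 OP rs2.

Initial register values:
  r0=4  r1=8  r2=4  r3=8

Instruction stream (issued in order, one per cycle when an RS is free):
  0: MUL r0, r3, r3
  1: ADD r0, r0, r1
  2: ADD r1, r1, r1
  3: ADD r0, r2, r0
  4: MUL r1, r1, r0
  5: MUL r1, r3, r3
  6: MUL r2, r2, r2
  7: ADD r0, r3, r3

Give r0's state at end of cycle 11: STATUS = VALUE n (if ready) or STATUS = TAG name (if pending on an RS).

  c1: issue MUL r0<-Mul1  regs: r0:Mul1,r1:8,r2:4,r3:8
  c2: issue ADD r0<-Add1  regs: r0:Add1,r1:8,r2:4,r3:8
  c3: issue ADD r1<-Add2  regs: r0:Add1,r1:Add2,r2:4,r3:8
  c4: stall  regs: r0:Add1,r1:Add2,r2:4,r3:8
  c5: CDB Add2=16; issue ADD r0<-Add2  regs: r0:Add2,r1:16,r2:4,r3:8
  c6: CDB Mul1=64; issue MUL r1<-Mul1  regs: r0:Add2,r1:Mul1,r2:4,r3:8
  c7: issue MUL r1<-Mul2  regs: r0:Add2,r1:Mul2,r2:4,r3:8
  c8: CDB Add1=72; stall  regs: r0:Add2,r1:Mul2,r2:4,r3:8
  c9: stall  regs: r0:Add2,r1:Mul2,r2:4,r3:8
  c10: CDB Add2=76; stall  regs: r0:76,r1:Mul2,r2:4,r3:8
  c11: stall  regs: r0:76,r1:Mul2,r2:4,r3:8

STATUS = VALUE 76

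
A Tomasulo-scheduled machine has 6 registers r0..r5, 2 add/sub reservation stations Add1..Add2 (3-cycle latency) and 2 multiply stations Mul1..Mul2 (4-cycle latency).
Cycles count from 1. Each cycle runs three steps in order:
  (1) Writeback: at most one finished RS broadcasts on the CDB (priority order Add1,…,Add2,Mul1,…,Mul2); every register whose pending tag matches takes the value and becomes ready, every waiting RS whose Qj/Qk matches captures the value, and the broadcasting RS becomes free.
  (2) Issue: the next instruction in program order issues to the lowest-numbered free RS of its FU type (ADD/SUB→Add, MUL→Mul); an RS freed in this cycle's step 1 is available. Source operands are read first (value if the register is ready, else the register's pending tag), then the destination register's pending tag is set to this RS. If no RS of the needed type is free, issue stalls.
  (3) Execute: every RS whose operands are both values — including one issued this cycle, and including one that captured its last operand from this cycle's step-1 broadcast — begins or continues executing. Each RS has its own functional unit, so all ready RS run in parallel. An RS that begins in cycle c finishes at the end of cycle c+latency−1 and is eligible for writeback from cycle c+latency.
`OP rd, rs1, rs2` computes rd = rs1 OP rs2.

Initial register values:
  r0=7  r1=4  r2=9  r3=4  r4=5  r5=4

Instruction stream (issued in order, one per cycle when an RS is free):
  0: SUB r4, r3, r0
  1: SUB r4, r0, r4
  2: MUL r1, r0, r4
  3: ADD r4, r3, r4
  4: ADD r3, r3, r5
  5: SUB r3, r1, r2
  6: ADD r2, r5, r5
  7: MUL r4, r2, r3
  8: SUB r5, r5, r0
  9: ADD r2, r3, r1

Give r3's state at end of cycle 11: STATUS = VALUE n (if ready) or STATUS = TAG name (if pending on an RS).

STATUS = TAG Add1

cycle 1: issue SUB r4<-Add1 // r0:7,r1:4,r2:9,r3:4,r4:Add1,r5:4
cycle 2: issue SUB r4<-Add2 // r0:7,r1:4,r2:9,r3:4,r4:Add2,r5:4
cycle 3: issue MUL r1<-Mul1 // r0:7,r1:Mul1,r2:9,r3:4,r4:Add2,r5:4
cycle 4: CDB Add1=-3; issue ADD r4<-Add1 // r0:7,r1:Mul1,r2:9,r3:4,r4:Add1,r5:4
cycle 5: stall // r0:7,r1:Mul1,r2:9,r3:4,r4:Add1,r5:4
cycle 6: stall // r0:7,r1:Mul1,r2:9,r3:4,r4:Add1,r5:4
cycle 7: CDB Add2=10; issue ADD r3<-Add2 // r0:7,r1:Mul1,r2:9,r3:Add2,r4:Add1,r5:4
cycle 8: stall // r0:7,r1:Mul1,r2:9,r3:Add2,r4:Add1,r5:4
cycle 9: stall // r0:7,r1:Mul1,r2:9,r3:Add2,r4:Add1,r5:4
cycle 10: CDB Add1=14; issue SUB r3<-Add1 // r0:7,r1:Mul1,r2:9,r3:Add1,r4:14,r5:4
cycle 11: CDB Add2=8; issue ADD r2<-Add2 // r0:7,r1:Mul1,r2:Add2,r3:Add1,r4:14,r5:4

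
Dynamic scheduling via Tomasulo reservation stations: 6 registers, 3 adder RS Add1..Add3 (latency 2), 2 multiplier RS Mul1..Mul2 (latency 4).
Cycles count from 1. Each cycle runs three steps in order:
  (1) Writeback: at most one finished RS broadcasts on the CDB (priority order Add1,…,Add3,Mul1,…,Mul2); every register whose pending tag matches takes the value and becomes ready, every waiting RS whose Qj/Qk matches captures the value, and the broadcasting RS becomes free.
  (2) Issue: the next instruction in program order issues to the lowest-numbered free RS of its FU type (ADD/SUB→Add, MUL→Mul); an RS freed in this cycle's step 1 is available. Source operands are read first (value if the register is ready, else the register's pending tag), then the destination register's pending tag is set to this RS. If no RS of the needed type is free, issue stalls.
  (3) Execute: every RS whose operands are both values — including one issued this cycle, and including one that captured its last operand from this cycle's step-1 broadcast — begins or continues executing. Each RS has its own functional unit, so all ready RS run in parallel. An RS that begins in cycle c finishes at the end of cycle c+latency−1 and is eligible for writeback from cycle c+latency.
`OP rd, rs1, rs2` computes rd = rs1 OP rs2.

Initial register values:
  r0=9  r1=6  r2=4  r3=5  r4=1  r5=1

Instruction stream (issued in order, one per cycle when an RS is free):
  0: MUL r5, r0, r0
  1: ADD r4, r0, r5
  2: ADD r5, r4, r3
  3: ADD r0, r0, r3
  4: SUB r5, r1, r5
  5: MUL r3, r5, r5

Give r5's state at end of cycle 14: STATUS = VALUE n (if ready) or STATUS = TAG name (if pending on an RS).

  c1: issue MUL r5<-Mul1  regs: r0:9,r1:6,r2:4,r3:5,r4:1,r5:Mul1
  c2: issue ADD r4<-Add1  regs: r0:9,r1:6,r2:4,r3:5,r4:Add1,r5:Mul1
  c3: issue ADD r5<-Add2  regs: r0:9,r1:6,r2:4,r3:5,r4:Add1,r5:Add2
  c4: issue ADD r0<-Add3  regs: r0:Add3,r1:6,r2:4,r3:5,r4:Add1,r5:Add2
  c5: CDB Mul1=81; stall  regs: r0:Add3,r1:6,r2:4,r3:5,r4:Add1,r5:Add2
  c6: CDB Add3=14; issue SUB r5<-Add3  regs: r0:14,r1:6,r2:4,r3:5,r4:Add1,r5:Add3
  c7: CDB Add1=90; issue MUL r3<-Mul1  regs: r0:14,r1:6,r2:4,r3:Mul1,r4:90,r5:Add3
  c8: -  regs: r0:14,r1:6,r2:4,r3:Mul1,r4:90,r5:Add3
  c9: CDB Add2=95  regs: r0:14,r1:6,r2:4,r3:Mul1,r4:90,r5:Add3
  c10: -  regs: r0:14,r1:6,r2:4,r3:Mul1,r4:90,r5:Add3
  c11: CDB Add3=-89  regs: r0:14,r1:6,r2:4,r3:Mul1,r4:90,r5:-89
  c12: -  regs: r0:14,r1:6,r2:4,r3:Mul1,r4:90,r5:-89
  c13: -  regs: r0:14,r1:6,r2:4,r3:Mul1,r4:90,r5:-89
  c14: -  regs: r0:14,r1:6,r2:4,r3:Mul1,r4:90,r5:-89

STATUS = VALUE -89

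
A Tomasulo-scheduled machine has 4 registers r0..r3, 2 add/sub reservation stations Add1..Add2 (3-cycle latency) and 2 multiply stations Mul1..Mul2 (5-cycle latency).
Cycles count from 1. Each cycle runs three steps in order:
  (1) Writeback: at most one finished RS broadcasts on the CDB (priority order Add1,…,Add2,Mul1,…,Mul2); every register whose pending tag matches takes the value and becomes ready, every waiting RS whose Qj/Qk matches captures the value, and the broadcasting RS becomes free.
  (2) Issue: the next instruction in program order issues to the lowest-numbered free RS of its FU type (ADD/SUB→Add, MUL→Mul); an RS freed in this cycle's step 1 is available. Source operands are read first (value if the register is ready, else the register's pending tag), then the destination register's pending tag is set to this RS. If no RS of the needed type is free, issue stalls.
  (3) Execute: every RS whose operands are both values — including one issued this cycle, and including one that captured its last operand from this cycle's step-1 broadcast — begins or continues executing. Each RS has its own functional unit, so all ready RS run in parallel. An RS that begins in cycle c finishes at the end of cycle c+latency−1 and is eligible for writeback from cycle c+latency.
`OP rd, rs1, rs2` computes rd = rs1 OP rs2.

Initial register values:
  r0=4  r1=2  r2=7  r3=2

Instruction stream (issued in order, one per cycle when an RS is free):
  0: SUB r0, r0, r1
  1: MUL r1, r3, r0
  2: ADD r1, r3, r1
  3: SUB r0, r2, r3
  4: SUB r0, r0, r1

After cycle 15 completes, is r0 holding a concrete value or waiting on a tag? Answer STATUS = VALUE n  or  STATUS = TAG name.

STATUS = VALUE -1

cycle 1: issue SUB r0<-Add1 // r0:Add1,r1:2,r2:7,r3:2
cycle 2: issue MUL r1<-Mul1 // r0:Add1,r1:Mul1,r2:7,r3:2
cycle 3: issue ADD r1<-Add2 // r0:Add1,r1:Add2,r2:7,r3:2
cycle 4: CDB Add1=2; issue SUB r0<-Add1 // r0:Add1,r1:Add2,r2:7,r3:2
cycle 5: stall // r0:Add1,r1:Add2,r2:7,r3:2
cycle 6: stall // r0:Add1,r1:Add2,r2:7,r3:2
cycle 7: CDB Add1=5; issue SUB r0<-Add1 // r0:Add1,r1:Add2,r2:7,r3:2
cycle 8: - // r0:Add1,r1:Add2,r2:7,r3:2
cycle 9: CDB Mul1=4 // r0:Add1,r1:Add2,r2:7,r3:2
cycle 10: - // r0:Add1,r1:Add2,r2:7,r3:2
cycle 11: - // r0:Add1,r1:Add2,r2:7,r3:2
cycle 12: CDB Add2=6 // r0:Add1,r1:6,r2:7,r3:2
cycle 13: - // r0:Add1,r1:6,r2:7,r3:2
cycle 14: - // r0:Add1,r1:6,r2:7,r3:2
cycle 15: CDB Add1=-1 // r0:-1,r1:6,r2:7,r3:2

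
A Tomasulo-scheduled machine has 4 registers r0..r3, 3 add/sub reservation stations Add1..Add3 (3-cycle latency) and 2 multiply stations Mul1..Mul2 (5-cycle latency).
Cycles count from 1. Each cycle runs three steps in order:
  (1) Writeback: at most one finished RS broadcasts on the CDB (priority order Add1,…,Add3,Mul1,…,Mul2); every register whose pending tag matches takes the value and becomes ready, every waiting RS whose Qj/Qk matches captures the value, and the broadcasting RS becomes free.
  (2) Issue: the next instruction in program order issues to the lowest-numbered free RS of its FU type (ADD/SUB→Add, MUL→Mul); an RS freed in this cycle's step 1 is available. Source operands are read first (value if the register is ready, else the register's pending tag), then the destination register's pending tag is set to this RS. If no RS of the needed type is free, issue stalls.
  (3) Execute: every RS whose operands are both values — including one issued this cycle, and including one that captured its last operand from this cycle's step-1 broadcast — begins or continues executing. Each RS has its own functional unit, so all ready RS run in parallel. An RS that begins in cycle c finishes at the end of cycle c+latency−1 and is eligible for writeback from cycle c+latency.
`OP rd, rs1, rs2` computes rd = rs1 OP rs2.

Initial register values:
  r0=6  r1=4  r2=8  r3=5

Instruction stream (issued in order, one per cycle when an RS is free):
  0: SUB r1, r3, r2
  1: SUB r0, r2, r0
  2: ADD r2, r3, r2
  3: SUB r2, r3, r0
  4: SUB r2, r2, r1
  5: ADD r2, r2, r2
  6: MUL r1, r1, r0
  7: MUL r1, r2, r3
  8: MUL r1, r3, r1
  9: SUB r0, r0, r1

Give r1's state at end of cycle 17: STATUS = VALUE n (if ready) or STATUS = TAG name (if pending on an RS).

  c1: issue SUB r1<-Add1  regs: r0:6,r1:Add1,r2:8,r3:5
  c2: issue SUB r0<-Add2  regs: r0:Add2,r1:Add1,r2:8,r3:5
  c3: issue ADD r2<-Add3  regs: r0:Add2,r1:Add1,r2:Add3,r3:5
  c4: CDB Add1=-3; issue SUB r2<-Add1  regs: r0:Add2,r1:-3,r2:Add1,r3:5
  c5: CDB Add2=2; issue SUB r2<-Add2  regs: r0:2,r1:-3,r2:Add2,r3:5
  c6: CDB Add3=13; issue ADD r2<-Add3  regs: r0:2,r1:-3,r2:Add3,r3:5
  c7: issue MUL r1<-Mul1  regs: r0:2,r1:Mul1,r2:Add3,r3:5
  c8: CDB Add1=3; issue MUL r1<-Mul2  regs: r0:2,r1:Mul2,r2:Add3,r3:5
  c9: stall  regs: r0:2,r1:Mul2,r2:Add3,r3:5
  c10: stall  regs: r0:2,r1:Mul2,r2:Add3,r3:5
  c11: CDB Add2=6; stall  regs: r0:2,r1:Mul2,r2:Add3,r3:5
  c12: CDB Mul1=-6; issue MUL r1<-Mul1  regs: r0:2,r1:Mul1,r2:Add3,r3:5
  c13: issue SUB r0<-Add1  regs: r0:Add1,r1:Mul1,r2:Add3,r3:5
  c14: CDB Add3=12  regs: r0:Add1,r1:Mul1,r2:12,r3:5
  c15: -  regs: r0:Add1,r1:Mul1,r2:12,r3:5
  c16: -  regs: r0:Add1,r1:Mul1,r2:12,r3:5
  c17: -  regs: r0:Add1,r1:Mul1,r2:12,r3:5

STATUS = TAG Mul1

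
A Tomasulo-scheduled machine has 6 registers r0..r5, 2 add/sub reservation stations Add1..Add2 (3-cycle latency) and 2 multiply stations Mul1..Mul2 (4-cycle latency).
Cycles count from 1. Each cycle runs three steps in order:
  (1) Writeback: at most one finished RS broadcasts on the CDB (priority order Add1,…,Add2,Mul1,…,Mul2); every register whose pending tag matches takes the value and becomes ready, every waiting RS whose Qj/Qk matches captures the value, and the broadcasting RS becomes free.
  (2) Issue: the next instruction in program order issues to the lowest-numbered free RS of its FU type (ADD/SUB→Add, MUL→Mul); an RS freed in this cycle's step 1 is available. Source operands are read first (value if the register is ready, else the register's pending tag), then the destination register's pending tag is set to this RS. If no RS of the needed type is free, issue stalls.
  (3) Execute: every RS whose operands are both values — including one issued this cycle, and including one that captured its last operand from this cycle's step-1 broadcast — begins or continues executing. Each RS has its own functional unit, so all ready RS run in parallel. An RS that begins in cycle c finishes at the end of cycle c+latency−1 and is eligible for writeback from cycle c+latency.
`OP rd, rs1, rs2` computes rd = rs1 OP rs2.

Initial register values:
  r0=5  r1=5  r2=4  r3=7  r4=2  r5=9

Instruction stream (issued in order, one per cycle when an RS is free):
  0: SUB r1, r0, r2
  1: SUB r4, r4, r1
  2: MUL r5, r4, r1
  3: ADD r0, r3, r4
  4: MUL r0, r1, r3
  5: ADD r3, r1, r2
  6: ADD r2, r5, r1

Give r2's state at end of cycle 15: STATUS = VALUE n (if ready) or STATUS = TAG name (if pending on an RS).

STATUS = VALUE 2

cycle 1: issue SUB r1<-Add1 // r0:5,r1:Add1,r2:4,r3:7,r4:2,r5:9
cycle 2: issue SUB r4<-Add2 // r0:5,r1:Add1,r2:4,r3:7,r4:Add2,r5:9
cycle 3: issue MUL r5<-Mul1 // r0:5,r1:Add1,r2:4,r3:7,r4:Add2,r5:Mul1
cycle 4: CDB Add1=1; issue ADD r0<-Add1 // r0:Add1,r1:1,r2:4,r3:7,r4:Add2,r5:Mul1
cycle 5: issue MUL r0<-Mul2 // r0:Mul2,r1:1,r2:4,r3:7,r4:Add2,r5:Mul1
cycle 6: stall // r0:Mul2,r1:1,r2:4,r3:7,r4:Add2,r5:Mul1
cycle 7: CDB Add2=1; issue ADD r3<-Add2 // r0:Mul2,r1:1,r2:4,r3:Add2,r4:1,r5:Mul1
cycle 8: stall // r0:Mul2,r1:1,r2:4,r3:Add2,r4:1,r5:Mul1
cycle 9: CDB Mul2=7; stall // r0:7,r1:1,r2:4,r3:Add2,r4:1,r5:Mul1
cycle 10: CDB Add1=8; issue ADD r2<-Add1 // r0:7,r1:1,r2:Add1,r3:Add2,r4:1,r5:Mul1
cycle 11: CDB Add2=5 // r0:7,r1:1,r2:Add1,r3:5,r4:1,r5:Mul1
cycle 12: CDB Mul1=1 // r0:7,r1:1,r2:Add1,r3:5,r4:1,r5:1
cycle 13: - // r0:7,r1:1,r2:Add1,r3:5,r4:1,r5:1
cycle 14: - // r0:7,r1:1,r2:Add1,r3:5,r4:1,r5:1
cycle 15: CDB Add1=2 // r0:7,r1:1,r2:2,r3:5,r4:1,r5:1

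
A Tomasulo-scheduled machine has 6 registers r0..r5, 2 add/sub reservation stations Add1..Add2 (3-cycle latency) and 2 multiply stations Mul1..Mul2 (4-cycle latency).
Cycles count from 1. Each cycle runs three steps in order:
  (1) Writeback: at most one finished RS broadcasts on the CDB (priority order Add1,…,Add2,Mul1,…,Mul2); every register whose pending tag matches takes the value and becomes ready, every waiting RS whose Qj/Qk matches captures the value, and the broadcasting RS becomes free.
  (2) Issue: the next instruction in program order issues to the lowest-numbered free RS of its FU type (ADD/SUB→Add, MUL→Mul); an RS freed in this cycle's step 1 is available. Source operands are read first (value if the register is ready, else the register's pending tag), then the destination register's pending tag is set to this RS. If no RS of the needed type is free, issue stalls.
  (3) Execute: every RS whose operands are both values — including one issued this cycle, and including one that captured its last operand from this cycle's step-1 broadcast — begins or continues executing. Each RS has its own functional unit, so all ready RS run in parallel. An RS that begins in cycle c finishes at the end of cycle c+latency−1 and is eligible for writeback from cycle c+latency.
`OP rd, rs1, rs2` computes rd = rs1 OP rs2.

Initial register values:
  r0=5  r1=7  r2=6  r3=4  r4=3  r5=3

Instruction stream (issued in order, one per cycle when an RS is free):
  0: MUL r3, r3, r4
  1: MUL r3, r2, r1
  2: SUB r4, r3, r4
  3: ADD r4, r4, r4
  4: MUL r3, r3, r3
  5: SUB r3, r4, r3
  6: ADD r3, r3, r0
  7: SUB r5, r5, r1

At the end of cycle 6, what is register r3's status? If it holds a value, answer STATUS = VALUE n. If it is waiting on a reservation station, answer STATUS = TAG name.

STATUS = TAG Mul1

c1: issue MUL r3<-Mul1 | r0:5,r1:7,r2:6,r3:Mul1,r4:3,r5:3
c2: issue MUL r3<-Mul2 | r0:5,r1:7,r2:6,r3:Mul2,r4:3,r5:3
c3: issue SUB r4<-Add1 | r0:5,r1:7,r2:6,r3:Mul2,r4:Add1,r5:3
c4: issue ADD r4<-Add2 | r0:5,r1:7,r2:6,r3:Mul2,r4:Add2,r5:3
c5: CDB Mul1=12; issue MUL r3<-Mul1 | r0:5,r1:7,r2:6,r3:Mul1,r4:Add2,r5:3
c6: CDB Mul2=42; stall | r0:5,r1:7,r2:6,r3:Mul1,r4:Add2,r5:3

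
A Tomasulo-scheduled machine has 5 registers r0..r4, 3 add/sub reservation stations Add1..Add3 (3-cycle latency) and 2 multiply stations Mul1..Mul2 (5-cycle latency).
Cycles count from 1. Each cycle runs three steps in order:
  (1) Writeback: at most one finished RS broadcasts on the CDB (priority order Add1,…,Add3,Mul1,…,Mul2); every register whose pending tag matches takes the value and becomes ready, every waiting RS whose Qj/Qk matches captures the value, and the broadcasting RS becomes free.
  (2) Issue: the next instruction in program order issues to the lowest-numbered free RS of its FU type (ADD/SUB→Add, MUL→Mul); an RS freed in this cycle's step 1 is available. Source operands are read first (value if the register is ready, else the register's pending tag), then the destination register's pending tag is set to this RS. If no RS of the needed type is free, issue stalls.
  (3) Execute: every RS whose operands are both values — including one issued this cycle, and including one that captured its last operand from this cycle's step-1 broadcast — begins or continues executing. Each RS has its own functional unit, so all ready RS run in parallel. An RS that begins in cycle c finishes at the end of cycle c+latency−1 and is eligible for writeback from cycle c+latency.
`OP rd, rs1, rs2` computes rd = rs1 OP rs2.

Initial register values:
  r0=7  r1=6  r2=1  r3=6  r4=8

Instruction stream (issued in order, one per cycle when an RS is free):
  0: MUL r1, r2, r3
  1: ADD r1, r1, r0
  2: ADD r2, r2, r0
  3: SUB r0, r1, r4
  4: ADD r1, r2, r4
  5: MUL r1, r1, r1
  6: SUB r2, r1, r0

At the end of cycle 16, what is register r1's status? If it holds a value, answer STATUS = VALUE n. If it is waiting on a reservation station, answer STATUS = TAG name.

cycle 1: issue MUL r1<-Mul1 // r0:7,r1:Mul1,r2:1,r3:6,r4:8
cycle 2: issue ADD r1<-Add1 // r0:7,r1:Add1,r2:1,r3:6,r4:8
cycle 3: issue ADD r2<-Add2 // r0:7,r1:Add1,r2:Add2,r3:6,r4:8
cycle 4: issue SUB r0<-Add3 // r0:Add3,r1:Add1,r2:Add2,r3:6,r4:8
cycle 5: stall // r0:Add3,r1:Add1,r2:Add2,r3:6,r4:8
cycle 6: CDB Add2=8; issue ADD r1<-Add2 // r0:Add3,r1:Add2,r2:8,r3:6,r4:8
cycle 7: CDB Mul1=6; issue MUL r1<-Mul1 // r0:Add3,r1:Mul1,r2:8,r3:6,r4:8
cycle 8: stall // r0:Add3,r1:Mul1,r2:8,r3:6,r4:8
cycle 9: CDB Add2=16; issue SUB r2<-Add2 // r0:Add3,r1:Mul1,r2:Add2,r3:6,r4:8
cycle 10: CDB Add1=13 // r0:Add3,r1:Mul1,r2:Add2,r3:6,r4:8
cycle 11: - // r0:Add3,r1:Mul1,r2:Add2,r3:6,r4:8
cycle 12: - // r0:Add3,r1:Mul1,r2:Add2,r3:6,r4:8
cycle 13: CDB Add3=5 // r0:5,r1:Mul1,r2:Add2,r3:6,r4:8
cycle 14: CDB Mul1=256 // r0:5,r1:256,r2:Add2,r3:6,r4:8
cycle 15: - // r0:5,r1:256,r2:Add2,r3:6,r4:8
cycle 16: - // r0:5,r1:256,r2:Add2,r3:6,r4:8

STATUS = VALUE 256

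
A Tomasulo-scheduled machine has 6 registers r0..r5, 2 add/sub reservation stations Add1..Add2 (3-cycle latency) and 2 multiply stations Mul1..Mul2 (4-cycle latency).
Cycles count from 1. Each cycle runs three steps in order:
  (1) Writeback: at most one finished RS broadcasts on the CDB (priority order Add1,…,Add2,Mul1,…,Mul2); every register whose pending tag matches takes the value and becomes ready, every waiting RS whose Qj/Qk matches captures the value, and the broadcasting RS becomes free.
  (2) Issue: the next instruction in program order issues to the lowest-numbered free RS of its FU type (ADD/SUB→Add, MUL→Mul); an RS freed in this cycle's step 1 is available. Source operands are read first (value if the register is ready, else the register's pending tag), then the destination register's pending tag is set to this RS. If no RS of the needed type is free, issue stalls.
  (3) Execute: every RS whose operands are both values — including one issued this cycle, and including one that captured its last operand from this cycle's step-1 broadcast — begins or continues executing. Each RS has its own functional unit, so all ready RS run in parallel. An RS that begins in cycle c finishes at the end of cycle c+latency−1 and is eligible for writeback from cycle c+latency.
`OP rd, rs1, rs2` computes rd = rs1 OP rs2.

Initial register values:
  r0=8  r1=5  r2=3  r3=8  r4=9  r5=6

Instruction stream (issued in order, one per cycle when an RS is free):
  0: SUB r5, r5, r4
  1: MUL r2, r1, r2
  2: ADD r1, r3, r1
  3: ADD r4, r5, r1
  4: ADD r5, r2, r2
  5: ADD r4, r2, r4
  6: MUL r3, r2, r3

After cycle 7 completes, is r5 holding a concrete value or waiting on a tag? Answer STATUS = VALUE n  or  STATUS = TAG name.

STATUS = TAG Add2

c1: issue SUB r5<-Add1 | r0:8,r1:5,r2:3,r3:8,r4:9,r5:Add1
c2: issue MUL r2<-Mul1 | r0:8,r1:5,r2:Mul1,r3:8,r4:9,r5:Add1
c3: issue ADD r1<-Add2 | r0:8,r1:Add2,r2:Mul1,r3:8,r4:9,r5:Add1
c4: CDB Add1=-3; issue ADD r4<-Add1 | r0:8,r1:Add2,r2:Mul1,r3:8,r4:Add1,r5:-3
c5: stall | r0:8,r1:Add2,r2:Mul1,r3:8,r4:Add1,r5:-3
c6: CDB Add2=13; issue ADD r5<-Add2 | r0:8,r1:13,r2:Mul1,r3:8,r4:Add1,r5:Add2
c7: CDB Mul1=15; stall | r0:8,r1:13,r2:15,r3:8,r4:Add1,r5:Add2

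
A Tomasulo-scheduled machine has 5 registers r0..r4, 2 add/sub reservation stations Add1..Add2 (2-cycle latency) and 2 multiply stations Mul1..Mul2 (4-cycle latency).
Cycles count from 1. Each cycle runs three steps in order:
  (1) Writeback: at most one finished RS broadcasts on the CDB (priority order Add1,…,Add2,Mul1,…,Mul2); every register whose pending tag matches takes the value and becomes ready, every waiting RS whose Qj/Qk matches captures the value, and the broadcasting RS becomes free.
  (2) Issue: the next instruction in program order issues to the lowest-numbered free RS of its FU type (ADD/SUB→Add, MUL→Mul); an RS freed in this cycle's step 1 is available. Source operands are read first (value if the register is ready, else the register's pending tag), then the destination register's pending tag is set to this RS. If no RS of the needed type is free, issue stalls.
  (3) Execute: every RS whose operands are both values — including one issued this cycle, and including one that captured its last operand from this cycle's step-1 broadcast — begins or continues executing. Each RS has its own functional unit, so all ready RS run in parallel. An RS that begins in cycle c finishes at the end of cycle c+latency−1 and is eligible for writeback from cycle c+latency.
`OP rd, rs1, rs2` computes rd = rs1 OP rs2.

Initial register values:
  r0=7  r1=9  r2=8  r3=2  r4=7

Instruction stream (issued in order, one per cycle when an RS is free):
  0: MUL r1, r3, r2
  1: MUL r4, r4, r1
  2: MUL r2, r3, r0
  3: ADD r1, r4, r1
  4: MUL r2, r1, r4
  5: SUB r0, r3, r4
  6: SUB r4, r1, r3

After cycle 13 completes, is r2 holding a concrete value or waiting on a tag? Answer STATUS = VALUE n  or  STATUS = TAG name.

cycle 1: issue MUL r1<-Mul1 // r0:7,r1:Mul1,r2:8,r3:2,r4:7
cycle 2: issue MUL r4<-Mul2 // r0:7,r1:Mul1,r2:8,r3:2,r4:Mul2
cycle 3: stall // r0:7,r1:Mul1,r2:8,r3:2,r4:Mul2
cycle 4: stall // r0:7,r1:Mul1,r2:8,r3:2,r4:Mul2
cycle 5: CDB Mul1=16; issue MUL r2<-Mul1 // r0:7,r1:16,r2:Mul1,r3:2,r4:Mul2
cycle 6: issue ADD r1<-Add1 // r0:7,r1:Add1,r2:Mul1,r3:2,r4:Mul2
cycle 7: stall // r0:7,r1:Add1,r2:Mul1,r3:2,r4:Mul2
cycle 8: stall // r0:7,r1:Add1,r2:Mul1,r3:2,r4:Mul2
cycle 9: CDB Mul1=14; issue MUL r2<-Mul1 // r0:7,r1:Add1,r2:Mul1,r3:2,r4:Mul2
cycle 10: CDB Mul2=112; issue SUB r0<-Add2 // r0:Add2,r1:Add1,r2:Mul1,r3:2,r4:112
cycle 11: stall // r0:Add2,r1:Add1,r2:Mul1,r3:2,r4:112
cycle 12: CDB Add1=128; issue SUB r4<-Add1 // r0:Add2,r1:128,r2:Mul1,r3:2,r4:Add1
cycle 13: CDB Add2=-110 // r0:-110,r1:128,r2:Mul1,r3:2,r4:Add1

STATUS = TAG Mul1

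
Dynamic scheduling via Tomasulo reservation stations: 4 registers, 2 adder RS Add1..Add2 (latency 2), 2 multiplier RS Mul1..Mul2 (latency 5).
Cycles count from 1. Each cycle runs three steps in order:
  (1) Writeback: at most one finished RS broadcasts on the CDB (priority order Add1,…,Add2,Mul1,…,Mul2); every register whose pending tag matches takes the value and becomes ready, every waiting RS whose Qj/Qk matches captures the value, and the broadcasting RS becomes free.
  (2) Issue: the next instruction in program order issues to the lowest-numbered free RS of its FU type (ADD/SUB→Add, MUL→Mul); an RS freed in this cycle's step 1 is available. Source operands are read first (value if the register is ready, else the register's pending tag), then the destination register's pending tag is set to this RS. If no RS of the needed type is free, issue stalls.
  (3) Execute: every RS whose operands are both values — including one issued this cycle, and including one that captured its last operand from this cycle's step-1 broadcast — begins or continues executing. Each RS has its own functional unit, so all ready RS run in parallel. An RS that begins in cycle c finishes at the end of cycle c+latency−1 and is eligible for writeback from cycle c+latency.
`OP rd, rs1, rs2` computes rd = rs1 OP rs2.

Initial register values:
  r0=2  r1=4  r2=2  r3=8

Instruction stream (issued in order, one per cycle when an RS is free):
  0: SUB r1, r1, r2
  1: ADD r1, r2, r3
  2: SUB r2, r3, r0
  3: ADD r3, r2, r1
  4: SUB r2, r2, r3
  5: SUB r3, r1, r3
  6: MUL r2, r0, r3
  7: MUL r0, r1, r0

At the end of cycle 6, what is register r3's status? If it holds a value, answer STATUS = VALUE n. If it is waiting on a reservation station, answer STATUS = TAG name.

STATUS = TAG Add2

  c1: issue SUB r1<-Add1  regs: r0:2,r1:Add1,r2:2,r3:8
  c2: issue ADD r1<-Add2  regs: r0:2,r1:Add2,r2:2,r3:8
  c3: CDB Add1=2; issue SUB r2<-Add1  regs: r0:2,r1:Add2,r2:Add1,r3:8
  c4: CDB Add2=10; issue ADD r3<-Add2  regs: r0:2,r1:10,r2:Add1,r3:Add2
  c5: CDB Add1=6; issue SUB r2<-Add1  regs: r0:2,r1:10,r2:Add1,r3:Add2
  c6: stall  regs: r0:2,r1:10,r2:Add1,r3:Add2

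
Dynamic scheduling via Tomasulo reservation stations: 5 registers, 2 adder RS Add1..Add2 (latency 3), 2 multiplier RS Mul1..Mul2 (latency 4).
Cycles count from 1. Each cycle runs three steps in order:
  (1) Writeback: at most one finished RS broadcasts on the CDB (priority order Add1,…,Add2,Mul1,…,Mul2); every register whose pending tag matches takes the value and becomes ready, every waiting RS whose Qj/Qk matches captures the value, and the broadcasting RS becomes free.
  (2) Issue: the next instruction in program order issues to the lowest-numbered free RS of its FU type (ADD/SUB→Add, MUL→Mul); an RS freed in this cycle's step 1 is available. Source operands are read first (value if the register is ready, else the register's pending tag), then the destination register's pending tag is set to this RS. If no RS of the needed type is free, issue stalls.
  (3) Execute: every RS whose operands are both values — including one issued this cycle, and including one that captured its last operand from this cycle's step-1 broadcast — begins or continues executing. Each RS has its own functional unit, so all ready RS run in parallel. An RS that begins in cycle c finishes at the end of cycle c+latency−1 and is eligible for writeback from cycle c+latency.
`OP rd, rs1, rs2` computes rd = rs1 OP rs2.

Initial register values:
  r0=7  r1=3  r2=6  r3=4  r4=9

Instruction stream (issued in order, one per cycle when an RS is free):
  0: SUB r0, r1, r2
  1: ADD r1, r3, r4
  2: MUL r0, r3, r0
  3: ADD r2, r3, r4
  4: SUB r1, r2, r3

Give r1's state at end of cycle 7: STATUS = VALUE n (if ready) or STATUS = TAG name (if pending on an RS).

  c1: issue SUB r0<-Add1  regs: r0:Add1,r1:3,r2:6,r3:4,r4:9
  c2: issue ADD r1<-Add2  regs: r0:Add1,r1:Add2,r2:6,r3:4,r4:9
  c3: issue MUL r0<-Mul1  regs: r0:Mul1,r1:Add2,r2:6,r3:4,r4:9
  c4: CDB Add1=-3; issue ADD r2<-Add1  regs: r0:Mul1,r1:Add2,r2:Add1,r3:4,r4:9
  c5: CDB Add2=13; issue SUB r1<-Add2  regs: r0:Mul1,r1:Add2,r2:Add1,r3:4,r4:9
  c6: -  regs: r0:Mul1,r1:Add2,r2:Add1,r3:4,r4:9
  c7: CDB Add1=13  regs: r0:Mul1,r1:Add2,r2:13,r3:4,r4:9

STATUS = TAG Add2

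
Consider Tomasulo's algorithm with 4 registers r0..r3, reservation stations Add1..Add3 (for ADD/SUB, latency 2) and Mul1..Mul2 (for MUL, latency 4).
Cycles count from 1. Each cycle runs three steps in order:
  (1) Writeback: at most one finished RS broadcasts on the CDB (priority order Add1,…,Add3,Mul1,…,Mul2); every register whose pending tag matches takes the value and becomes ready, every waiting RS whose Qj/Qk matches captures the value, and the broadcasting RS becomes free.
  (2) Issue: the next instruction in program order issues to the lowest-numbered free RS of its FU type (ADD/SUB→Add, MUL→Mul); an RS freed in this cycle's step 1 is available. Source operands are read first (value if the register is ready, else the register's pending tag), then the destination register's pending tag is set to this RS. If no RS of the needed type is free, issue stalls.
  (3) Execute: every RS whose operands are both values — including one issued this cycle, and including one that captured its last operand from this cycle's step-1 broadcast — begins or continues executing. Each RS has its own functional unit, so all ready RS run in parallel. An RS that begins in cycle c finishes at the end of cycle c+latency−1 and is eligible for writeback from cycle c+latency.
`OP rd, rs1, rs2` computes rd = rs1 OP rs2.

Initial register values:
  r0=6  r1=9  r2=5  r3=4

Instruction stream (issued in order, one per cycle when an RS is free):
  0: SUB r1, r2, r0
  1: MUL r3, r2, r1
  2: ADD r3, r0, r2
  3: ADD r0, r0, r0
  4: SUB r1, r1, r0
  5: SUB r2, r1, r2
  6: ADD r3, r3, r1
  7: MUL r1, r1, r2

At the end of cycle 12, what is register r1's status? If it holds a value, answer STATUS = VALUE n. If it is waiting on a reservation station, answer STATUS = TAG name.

c1: issue SUB r1<-Add1 | r0:6,r1:Add1,r2:5,r3:4
c2: issue MUL r3<-Mul1 | r0:6,r1:Add1,r2:5,r3:Mul1
c3: CDB Add1=-1; issue ADD r3<-Add1 | r0:6,r1:-1,r2:5,r3:Add1
c4: issue ADD r0<-Add2 | r0:Add2,r1:-1,r2:5,r3:Add1
c5: CDB Add1=11; issue SUB r1<-Add1 | r0:Add2,r1:Add1,r2:5,r3:11
c6: CDB Add2=12; issue SUB r2<-Add2 | r0:12,r1:Add1,r2:Add2,r3:11
c7: CDB Mul1=-5; issue ADD r3<-Add3 | r0:12,r1:Add1,r2:Add2,r3:Add3
c8: CDB Add1=-13; issue MUL r1<-Mul1 | r0:12,r1:Mul1,r2:Add2,r3:Add3
c9: - | r0:12,r1:Mul1,r2:Add2,r3:Add3
c10: CDB Add2=-18 | r0:12,r1:Mul1,r2:-18,r3:Add3
c11: CDB Add3=-2 | r0:12,r1:Mul1,r2:-18,r3:-2
c12: - | r0:12,r1:Mul1,r2:-18,r3:-2

STATUS = TAG Mul1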